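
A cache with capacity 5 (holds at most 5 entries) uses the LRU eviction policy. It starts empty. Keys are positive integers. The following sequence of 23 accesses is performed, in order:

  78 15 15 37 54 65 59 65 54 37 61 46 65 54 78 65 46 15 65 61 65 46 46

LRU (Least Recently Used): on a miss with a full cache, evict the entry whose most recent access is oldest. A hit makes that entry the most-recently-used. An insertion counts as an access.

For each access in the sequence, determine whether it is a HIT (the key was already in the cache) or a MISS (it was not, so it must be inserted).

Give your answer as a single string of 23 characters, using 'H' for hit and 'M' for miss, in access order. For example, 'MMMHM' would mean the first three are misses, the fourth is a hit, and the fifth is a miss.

Answer: MMHMMMMHHHMMHHMHHMHMHHH

Derivation:
LRU simulation (capacity=5):
  1. access 78: MISS. Cache (LRU->MRU): [78]
  2. access 15: MISS. Cache (LRU->MRU): [78 15]
  3. access 15: HIT. Cache (LRU->MRU): [78 15]
  4. access 37: MISS. Cache (LRU->MRU): [78 15 37]
  5. access 54: MISS. Cache (LRU->MRU): [78 15 37 54]
  6. access 65: MISS. Cache (LRU->MRU): [78 15 37 54 65]
  7. access 59: MISS, evict 78. Cache (LRU->MRU): [15 37 54 65 59]
  8. access 65: HIT. Cache (LRU->MRU): [15 37 54 59 65]
  9. access 54: HIT. Cache (LRU->MRU): [15 37 59 65 54]
  10. access 37: HIT. Cache (LRU->MRU): [15 59 65 54 37]
  11. access 61: MISS, evict 15. Cache (LRU->MRU): [59 65 54 37 61]
  12. access 46: MISS, evict 59. Cache (LRU->MRU): [65 54 37 61 46]
  13. access 65: HIT. Cache (LRU->MRU): [54 37 61 46 65]
  14. access 54: HIT. Cache (LRU->MRU): [37 61 46 65 54]
  15. access 78: MISS, evict 37. Cache (LRU->MRU): [61 46 65 54 78]
  16. access 65: HIT. Cache (LRU->MRU): [61 46 54 78 65]
  17. access 46: HIT. Cache (LRU->MRU): [61 54 78 65 46]
  18. access 15: MISS, evict 61. Cache (LRU->MRU): [54 78 65 46 15]
  19. access 65: HIT. Cache (LRU->MRU): [54 78 46 15 65]
  20. access 61: MISS, evict 54. Cache (LRU->MRU): [78 46 15 65 61]
  21. access 65: HIT. Cache (LRU->MRU): [78 46 15 61 65]
  22. access 46: HIT. Cache (LRU->MRU): [78 15 61 65 46]
  23. access 46: HIT. Cache (LRU->MRU): [78 15 61 65 46]
Total: 12 hits, 11 misses, 6 evictions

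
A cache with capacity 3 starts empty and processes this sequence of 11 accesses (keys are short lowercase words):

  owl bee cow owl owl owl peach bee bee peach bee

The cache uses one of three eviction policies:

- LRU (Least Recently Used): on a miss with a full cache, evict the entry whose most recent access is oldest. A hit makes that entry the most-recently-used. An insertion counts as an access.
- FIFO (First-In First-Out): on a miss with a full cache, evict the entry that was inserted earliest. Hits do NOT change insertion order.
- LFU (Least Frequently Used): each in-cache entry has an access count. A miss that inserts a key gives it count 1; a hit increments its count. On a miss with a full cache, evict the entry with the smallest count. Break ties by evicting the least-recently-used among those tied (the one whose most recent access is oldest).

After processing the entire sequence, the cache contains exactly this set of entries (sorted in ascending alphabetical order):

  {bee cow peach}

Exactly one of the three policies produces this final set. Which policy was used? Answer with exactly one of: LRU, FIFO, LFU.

Answer: FIFO

Derivation:
Simulating under each policy and comparing final sets:
  LRU: final set = {bee owl peach} -> differs
  FIFO: final set = {bee cow peach} -> MATCHES target
  LFU: final set = {bee owl peach} -> differs
Only FIFO produces the target set.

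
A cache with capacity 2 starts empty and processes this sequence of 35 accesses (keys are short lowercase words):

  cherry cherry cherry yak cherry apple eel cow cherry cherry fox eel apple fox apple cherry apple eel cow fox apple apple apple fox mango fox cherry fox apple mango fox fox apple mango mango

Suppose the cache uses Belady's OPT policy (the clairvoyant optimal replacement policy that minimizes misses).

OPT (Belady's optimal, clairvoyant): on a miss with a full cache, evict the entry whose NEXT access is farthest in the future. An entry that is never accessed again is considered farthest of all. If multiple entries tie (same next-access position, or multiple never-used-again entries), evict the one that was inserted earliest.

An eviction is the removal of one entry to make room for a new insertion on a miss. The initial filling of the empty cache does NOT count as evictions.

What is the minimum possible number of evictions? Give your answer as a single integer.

OPT (Belady) simulation (capacity=2):
  1. access cherry: MISS. Cache: [cherry]
  2. access cherry: HIT. Next use of cherry: step 3. Cache: [cherry]
  3. access cherry: HIT. Next use of cherry: step 5. Cache: [cherry]
  4. access yak: MISS. Cache: [cherry yak]
  5. access cherry: HIT. Next use of cherry: step 9. Cache: [cherry yak]
  6. access apple: MISS, evict yak (next use: never). Cache: [cherry apple]
  7. access eel: MISS, evict apple (next use: step 13). Cache: [cherry eel]
  8. access cow: MISS, evict eel (next use: step 12). Cache: [cherry cow]
  9. access cherry: HIT. Next use of cherry: step 10. Cache: [cherry cow]
  10. access cherry: HIT. Next use of cherry: step 16. Cache: [cherry cow]
  11. access fox: MISS, evict cow (next use: step 19). Cache: [cherry fox]
  12. access eel: MISS, evict cherry (next use: step 16). Cache: [fox eel]
  13. access apple: MISS, evict eel (next use: step 18). Cache: [fox apple]
  14. access fox: HIT. Next use of fox: step 20. Cache: [fox apple]
  15. access apple: HIT. Next use of apple: step 17. Cache: [fox apple]
  16. access cherry: MISS, evict fox (next use: step 20). Cache: [apple cherry]
  17. access apple: HIT. Next use of apple: step 21. Cache: [apple cherry]
  18. access eel: MISS, evict cherry (next use: step 27). Cache: [apple eel]
  19. access cow: MISS, evict eel (next use: never). Cache: [apple cow]
  20. access fox: MISS, evict cow (next use: never). Cache: [apple fox]
  21. access apple: HIT. Next use of apple: step 22. Cache: [apple fox]
  22. access apple: HIT. Next use of apple: step 23. Cache: [apple fox]
  23. access apple: HIT. Next use of apple: step 29. Cache: [apple fox]
  24. access fox: HIT. Next use of fox: step 26. Cache: [apple fox]
  25. access mango: MISS, evict apple (next use: step 29). Cache: [fox mango]
  26. access fox: HIT. Next use of fox: step 28. Cache: [fox mango]
  27. access cherry: MISS, evict mango (next use: step 30). Cache: [fox cherry]
  28. access fox: HIT. Next use of fox: step 31. Cache: [fox cherry]
  29. access apple: MISS, evict cherry (next use: never). Cache: [fox apple]
  30. access mango: MISS, evict apple (next use: step 33). Cache: [fox mango]
  31. access fox: HIT. Next use of fox: step 32. Cache: [fox mango]
  32. access fox: HIT. Next use of fox: never. Cache: [fox mango]
  33. access apple: MISS, evict fox (next use: never). Cache: [mango apple]
  34. access mango: HIT. Next use of mango: step 35. Cache: [mango apple]
  35. access mango: HIT. Next use of mango: never. Cache: [mango apple]
Total: 18 hits, 17 misses, 15 evictions

Answer: 15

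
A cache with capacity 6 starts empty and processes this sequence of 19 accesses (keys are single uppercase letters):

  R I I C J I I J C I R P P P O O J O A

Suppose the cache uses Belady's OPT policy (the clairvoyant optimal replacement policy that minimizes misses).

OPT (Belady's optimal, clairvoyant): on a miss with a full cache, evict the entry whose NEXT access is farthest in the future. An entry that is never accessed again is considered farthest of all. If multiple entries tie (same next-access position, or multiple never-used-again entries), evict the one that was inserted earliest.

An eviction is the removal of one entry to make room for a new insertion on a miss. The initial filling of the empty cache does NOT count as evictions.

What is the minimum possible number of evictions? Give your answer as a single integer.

Answer: 1

Derivation:
OPT (Belady) simulation (capacity=6):
  1. access R: MISS. Cache: [R]
  2. access I: MISS. Cache: [R I]
  3. access I: HIT. Next use of I: step 6. Cache: [R I]
  4. access C: MISS. Cache: [R I C]
  5. access J: MISS. Cache: [R I C J]
  6. access I: HIT. Next use of I: step 7. Cache: [R I C J]
  7. access I: HIT. Next use of I: step 10. Cache: [R I C J]
  8. access J: HIT. Next use of J: step 17. Cache: [R I C J]
  9. access C: HIT. Next use of C: never. Cache: [R I C J]
  10. access I: HIT. Next use of I: never. Cache: [R I C J]
  11. access R: HIT. Next use of R: never. Cache: [R I C J]
  12. access P: MISS. Cache: [R I C J P]
  13. access P: HIT. Next use of P: step 14. Cache: [R I C J P]
  14. access P: HIT. Next use of P: never. Cache: [R I C J P]
  15. access O: MISS. Cache: [R I C J P O]
  16. access O: HIT. Next use of O: step 18. Cache: [R I C J P O]
  17. access J: HIT. Next use of J: never. Cache: [R I C J P O]
  18. access O: HIT. Next use of O: never. Cache: [R I C J P O]
  19. access A: MISS, evict R (next use: never). Cache: [I C J P O A]
Total: 12 hits, 7 misses, 1 evictions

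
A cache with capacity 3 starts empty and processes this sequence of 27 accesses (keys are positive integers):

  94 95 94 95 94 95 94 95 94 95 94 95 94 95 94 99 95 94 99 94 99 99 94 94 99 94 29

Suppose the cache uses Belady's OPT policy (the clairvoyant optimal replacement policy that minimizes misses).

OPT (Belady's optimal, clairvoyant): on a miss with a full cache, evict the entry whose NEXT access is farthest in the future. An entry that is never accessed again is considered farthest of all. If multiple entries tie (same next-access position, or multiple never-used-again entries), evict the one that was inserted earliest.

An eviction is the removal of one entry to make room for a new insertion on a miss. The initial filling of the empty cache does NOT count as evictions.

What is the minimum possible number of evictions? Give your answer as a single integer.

OPT (Belady) simulation (capacity=3):
  1. access 94: MISS. Cache: [94]
  2. access 95: MISS. Cache: [94 95]
  3. access 94: HIT. Next use of 94: step 5. Cache: [94 95]
  4. access 95: HIT. Next use of 95: step 6. Cache: [94 95]
  5. access 94: HIT. Next use of 94: step 7. Cache: [94 95]
  6. access 95: HIT. Next use of 95: step 8. Cache: [94 95]
  7. access 94: HIT. Next use of 94: step 9. Cache: [94 95]
  8. access 95: HIT. Next use of 95: step 10. Cache: [94 95]
  9. access 94: HIT. Next use of 94: step 11. Cache: [94 95]
  10. access 95: HIT. Next use of 95: step 12. Cache: [94 95]
  11. access 94: HIT. Next use of 94: step 13. Cache: [94 95]
  12. access 95: HIT. Next use of 95: step 14. Cache: [94 95]
  13. access 94: HIT. Next use of 94: step 15. Cache: [94 95]
  14. access 95: HIT. Next use of 95: step 17. Cache: [94 95]
  15. access 94: HIT. Next use of 94: step 18. Cache: [94 95]
  16. access 99: MISS. Cache: [94 95 99]
  17. access 95: HIT. Next use of 95: never. Cache: [94 95 99]
  18. access 94: HIT. Next use of 94: step 20. Cache: [94 95 99]
  19. access 99: HIT. Next use of 99: step 21. Cache: [94 95 99]
  20. access 94: HIT. Next use of 94: step 23. Cache: [94 95 99]
  21. access 99: HIT. Next use of 99: step 22. Cache: [94 95 99]
  22. access 99: HIT. Next use of 99: step 25. Cache: [94 95 99]
  23. access 94: HIT. Next use of 94: step 24. Cache: [94 95 99]
  24. access 94: HIT. Next use of 94: step 26. Cache: [94 95 99]
  25. access 99: HIT. Next use of 99: never. Cache: [94 95 99]
  26. access 94: HIT. Next use of 94: never. Cache: [94 95 99]
  27. access 29: MISS, evict 94 (next use: never). Cache: [95 99 29]
Total: 23 hits, 4 misses, 1 evictions

Answer: 1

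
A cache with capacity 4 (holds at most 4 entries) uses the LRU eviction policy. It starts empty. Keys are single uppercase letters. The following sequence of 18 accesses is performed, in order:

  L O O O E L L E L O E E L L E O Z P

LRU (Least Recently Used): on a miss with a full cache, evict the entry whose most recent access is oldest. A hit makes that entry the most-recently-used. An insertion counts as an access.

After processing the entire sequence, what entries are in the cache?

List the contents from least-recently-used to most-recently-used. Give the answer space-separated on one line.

LRU simulation (capacity=4):
  1. access L: MISS. Cache (LRU->MRU): [L]
  2. access O: MISS. Cache (LRU->MRU): [L O]
  3. access O: HIT. Cache (LRU->MRU): [L O]
  4. access O: HIT. Cache (LRU->MRU): [L O]
  5. access E: MISS. Cache (LRU->MRU): [L O E]
  6. access L: HIT. Cache (LRU->MRU): [O E L]
  7. access L: HIT. Cache (LRU->MRU): [O E L]
  8. access E: HIT. Cache (LRU->MRU): [O L E]
  9. access L: HIT. Cache (LRU->MRU): [O E L]
  10. access O: HIT. Cache (LRU->MRU): [E L O]
  11. access E: HIT. Cache (LRU->MRU): [L O E]
  12. access E: HIT. Cache (LRU->MRU): [L O E]
  13. access L: HIT. Cache (LRU->MRU): [O E L]
  14. access L: HIT. Cache (LRU->MRU): [O E L]
  15. access E: HIT. Cache (LRU->MRU): [O L E]
  16. access O: HIT. Cache (LRU->MRU): [L E O]
  17. access Z: MISS. Cache (LRU->MRU): [L E O Z]
  18. access P: MISS, evict L. Cache (LRU->MRU): [E O Z P]
Total: 13 hits, 5 misses, 1 evictions

Answer: E O Z P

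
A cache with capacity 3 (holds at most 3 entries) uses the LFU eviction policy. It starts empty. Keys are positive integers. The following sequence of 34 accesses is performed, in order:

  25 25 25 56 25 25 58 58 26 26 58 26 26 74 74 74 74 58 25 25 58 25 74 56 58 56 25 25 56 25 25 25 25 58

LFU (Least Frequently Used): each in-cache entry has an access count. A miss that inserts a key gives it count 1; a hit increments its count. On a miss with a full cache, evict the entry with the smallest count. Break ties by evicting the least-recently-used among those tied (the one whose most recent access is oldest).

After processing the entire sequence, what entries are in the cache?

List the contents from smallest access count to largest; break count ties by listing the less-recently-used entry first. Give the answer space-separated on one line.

Answer: 58 74 25

Derivation:
LFU simulation (capacity=3):
  1. access 25: MISS. Cache: [25(c=1)]
  2. access 25: HIT, count now 2. Cache: [25(c=2)]
  3. access 25: HIT, count now 3. Cache: [25(c=3)]
  4. access 56: MISS. Cache: [56(c=1) 25(c=3)]
  5. access 25: HIT, count now 4. Cache: [56(c=1) 25(c=4)]
  6. access 25: HIT, count now 5. Cache: [56(c=1) 25(c=5)]
  7. access 58: MISS. Cache: [56(c=1) 58(c=1) 25(c=5)]
  8. access 58: HIT, count now 2. Cache: [56(c=1) 58(c=2) 25(c=5)]
  9. access 26: MISS, evict 56(c=1). Cache: [26(c=1) 58(c=2) 25(c=5)]
  10. access 26: HIT, count now 2. Cache: [58(c=2) 26(c=2) 25(c=5)]
  11. access 58: HIT, count now 3. Cache: [26(c=2) 58(c=3) 25(c=5)]
  12. access 26: HIT, count now 3. Cache: [58(c=3) 26(c=3) 25(c=5)]
  13. access 26: HIT, count now 4. Cache: [58(c=3) 26(c=4) 25(c=5)]
  14. access 74: MISS, evict 58(c=3). Cache: [74(c=1) 26(c=4) 25(c=5)]
  15. access 74: HIT, count now 2. Cache: [74(c=2) 26(c=4) 25(c=5)]
  16. access 74: HIT, count now 3. Cache: [74(c=3) 26(c=4) 25(c=5)]
  17. access 74: HIT, count now 4. Cache: [26(c=4) 74(c=4) 25(c=5)]
  18. access 58: MISS, evict 26(c=4). Cache: [58(c=1) 74(c=4) 25(c=5)]
  19. access 25: HIT, count now 6. Cache: [58(c=1) 74(c=4) 25(c=6)]
  20. access 25: HIT, count now 7. Cache: [58(c=1) 74(c=4) 25(c=7)]
  21. access 58: HIT, count now 2. Cache: [58(c=2) 74(c=4) 25(c=7)]
  22. access 25: HIT, count now 8. Cache: [58(c=2) 74(c=4) 25(c=8)]
  23. access 74: HIT, count now 5. Cache: [58(c=2) 74(c=5) 25(c=8)]
  24. access 56: MISS, evict 58(c=2). Cache: [56(c=1) 74(c=5) 25(c=8)]
  25. access 58: MISS, evict 56(c=1). Cache: [58(c=1) 74(c=5) 25(c=8)]
  26. access 56: MISS, evict 58(c=1). Cache: [56(c=1) 74(c=5) 25(c=8)]
  27. access 25: HIT, count now 9. Cache: [56(c=1) 74(c=5) 25(c=9)]
  28. access 25: HIT, count now 10. Cache: [56(c=1) 74(c=5) 25(c=10)]
  29. access 56: HIT, count now 2. Cache: [56(c=2) 74(c=5) 25(c=10)]
  30. access 25: HIT, count now 11. Cache: [56(c=2) 74(c=5) 25(c=11)]
  31. access 25: HIT, count now 12. Cache: [56(c=2) 74(c=5) 25(c=12)]
  32. access 25: HIT, count now 13. Cache: [56(c=2) 74(c=5) 25(c=13)]
  33. access 25: HIT, count now 14. Cache: [56(c=2) 74(c=5) 25(c=14)]
  34. access 58: MISS, evict 56(c=2). Cache: [58(c=1) 74(c=5) 25(c=14)]
Total: 24 hits, 10 misses, 7 evictions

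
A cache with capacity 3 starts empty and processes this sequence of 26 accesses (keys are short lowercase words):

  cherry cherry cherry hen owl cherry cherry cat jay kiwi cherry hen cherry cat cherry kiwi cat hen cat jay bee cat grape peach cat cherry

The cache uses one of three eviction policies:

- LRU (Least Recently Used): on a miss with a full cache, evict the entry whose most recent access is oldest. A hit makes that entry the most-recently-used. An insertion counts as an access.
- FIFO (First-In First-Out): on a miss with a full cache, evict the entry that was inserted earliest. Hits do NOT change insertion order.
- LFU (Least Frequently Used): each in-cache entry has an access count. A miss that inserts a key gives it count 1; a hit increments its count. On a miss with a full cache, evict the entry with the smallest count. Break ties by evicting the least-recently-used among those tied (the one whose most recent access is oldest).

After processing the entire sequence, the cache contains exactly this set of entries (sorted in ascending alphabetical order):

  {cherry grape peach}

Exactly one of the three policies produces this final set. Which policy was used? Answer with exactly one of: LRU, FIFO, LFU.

Simulating under each policy and comparing final sets:
  LRU: final set = {cat cherry peach} -> differs
  FIFO: final set = {cherry grape peach} -> MATCHES target
  LFU: final set = {cat cherry peach} -> differs
Only FIFO produces the target set.

Answer: FIFO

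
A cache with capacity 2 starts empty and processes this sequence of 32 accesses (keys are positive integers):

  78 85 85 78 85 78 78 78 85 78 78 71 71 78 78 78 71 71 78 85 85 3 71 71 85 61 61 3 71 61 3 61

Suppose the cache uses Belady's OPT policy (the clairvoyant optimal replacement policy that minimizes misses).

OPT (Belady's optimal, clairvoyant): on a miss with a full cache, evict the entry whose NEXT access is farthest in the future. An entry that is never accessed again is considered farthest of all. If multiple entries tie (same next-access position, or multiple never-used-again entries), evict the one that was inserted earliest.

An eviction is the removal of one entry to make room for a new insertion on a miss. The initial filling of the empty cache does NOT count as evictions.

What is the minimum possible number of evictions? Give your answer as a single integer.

OPT (Belady) simulation (capacity=2):
  1. access 78: MISS. Cache: [78]
  2. access 85: MISS. Cache: [78 85]
  3. access 85: HIT. Next use of 85: step 5. Cache: [78 85]
  4. access 78: HIT. Next use of 78: step 6. Cache: [78 85]
  5. access 85: HIT. Next use of 85: step 9. Cache: [78 85]
  6. access 78: HIT. Next use of 78: step 7. Cache: [78 85]
  7. access 78: HIT. Next use of 78: step 8. Cache: [78 85]
  8. access 78: HIT. Next use of 78: step 10. Cache: [78 85]
  9. access 85: HIT. Next use of 85: step 20. Cache: [78 85]
  10. access 78: HIT. Next use of 78: step 11. Cache: [78 85]
  11. access 78: HIT. Next use of 78: step 14. Cache: [78 85]
  12. access 71: MISS, evict 85 (next use: step 20). Cache: [78 71]
  13. access 71: HIT. Next use of 71: step 17. Cache: [78 71]
  14. access 78: HIT. Next use of 78: step 15. Cache: [78 71]
  15. access 78: HIT. Next use of 78: step 16. Cache: [78 71]
  16. access 78: HIT. Next use of 78: step 19. Cache: [78 71]
  17. access 71: HIT. Next use of 71: step 18. Cache: [78 71]
  18. access 71: HIT. Next use of 71: step 23. Cache: [78 71]
  19. access 78: HIT. Next use of 78: never. Cache: [78 71]
  20. access 85: MISS, evict 78 (next use: never). Cache: [71 85]
  21. access 85: HIT. Next use of 85: step 25. Cache: [71 85]
  22. access 3: MISS, evict 85 (next use: step 25). Cache: [71 3]
  23. access 71: HIT. Next use of 71: step 24. Cache: [71 3]
  24. access 71: HIT. Next use of 71: step 29. Cache: [71 3]
  25. access 85: MISS, evict 71 (next use: step 29). Cache: [3 85]
  26. access 61: MISS, evict 85 (next use: never). Cache: [3 61]
  27. access 61: HIT. Next use of 61: step 30. Cache: [3 61]
  28. access 3: HIT. Next use of 3: step 31. Cache: [3 61]
  29. access 71: MISS, evict 3 (next use: step 31). Cache: [61 71]
  30. access 61: HIT. Next use of 61: step 32. Cache: [61 71]
  31. access 3: MISS, evict 71 (next use: never). Cache: [61 3]
  32. access 61: HIT. Next use of 61: never. Cache: [61 3]
Total: 23 hits, 9 misses, 7 evictions

Answer: 7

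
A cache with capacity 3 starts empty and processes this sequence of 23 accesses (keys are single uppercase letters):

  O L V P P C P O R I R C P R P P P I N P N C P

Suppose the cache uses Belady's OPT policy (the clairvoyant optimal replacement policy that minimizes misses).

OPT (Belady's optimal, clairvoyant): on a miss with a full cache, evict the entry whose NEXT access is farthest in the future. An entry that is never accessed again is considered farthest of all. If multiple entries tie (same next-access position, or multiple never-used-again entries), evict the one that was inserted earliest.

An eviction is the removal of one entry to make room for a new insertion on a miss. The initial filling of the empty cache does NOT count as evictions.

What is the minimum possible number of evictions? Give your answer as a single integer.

OPT (Belady) simulation (capacity=3):
  1. access O: MISS. Cache: [O]
  2. access L: MISS. Cache: [O L]
  3. access V: MISS. Cache: [O L V]
  4. access P: MISS, evict L (next use: never). Cache: [O V P]
  5. access P: HIT. Next use of P: step 7. Cache: [O V P]
  6. access C: MISS, evict V (next use: never). Cache: [O P C]
  7. access P: HIT. Next use of P: step 13. Cache: [O P C]
  8. access O: HIT. Next use of O: never. Cache: [O P C]
  9. access R: MISS, evict O (next use: never). Cache: [P C R]
  10. access I: MISS, evict P (next use: step 13). Cache: [C R I]
  11. access R: HIT. Next use of R: step 14. Cache: [C R I]
  12. access C: HIT. Next use of C: step 22. Cache: [C R I]
  13. access P: MISS, evict C (next use: step 22). Cache: [R I P]
  14. access R: HIT. Next use of R: never. Cache: [R I P]
  15. access P: HIT. Next use of P: step 16. Cache: [R I P]
  16. access P: HIT. Next use of P: step 17. Cache: [R I P]
  17. access P: HIT. Next use of P: step 20. Cache: [R I P]
  18. access I: HIT. Next use of I: never. Cache: [R I P]
  19. access N: MISS, evict R (next use: never). Cache: [I P N]
  20. access P: HIT. Next use of P: step 23. Cache: [I P N]
  21. access N: HIT. Next use of N: never. Cache: [I P N]
  22. access C: MISS, evict I (next use: never). Cache: [P N C]
  23. access P: HIT. Next use of P: never. Cache: [P N C]
Total: 13 hits, 10 misses, 7 evictions

Answer: 7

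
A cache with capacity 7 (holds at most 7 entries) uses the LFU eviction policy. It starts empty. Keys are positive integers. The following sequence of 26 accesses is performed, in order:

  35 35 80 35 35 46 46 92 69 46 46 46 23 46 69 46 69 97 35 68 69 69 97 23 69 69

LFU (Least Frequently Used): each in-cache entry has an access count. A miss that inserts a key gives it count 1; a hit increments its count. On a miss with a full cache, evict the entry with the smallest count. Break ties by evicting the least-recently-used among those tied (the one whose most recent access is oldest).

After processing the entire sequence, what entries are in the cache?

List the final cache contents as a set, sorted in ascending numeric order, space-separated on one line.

Answer: 23 35 46 68 69 92 97

Derivation:
LFU simulation (capacity=7):
  1. access 35: MISS. Cache: [35(c=1)]
  2. access 35: HIT, count now 2. Cache: [35(c=2)]
  3. access 80: MISS. Cache: [80(c=1) 35(c=2)]
  4. access 35: HIT, count now 3. Cache: [80(c=1) 35(c=3)]
  5. access 35: HIT, count now 4. Cache: [80(c=1) 35(c=4)]
  6. access 46: MISS. Cache: [80(c=1) 46(c=1) 35(c=4)]
  7. access 46: HIT, count now 2. Cache: [80(c=1) 46(c=2) 35(c=4)]
  8. access 92: MISS. Cache: [80(c=1) 92(c=1) 46(c=2) 35(c=4)]
  9. access 69: MISS. Cache: [80(c=1) 92(c=1) 69(c=1) 46(c=2) 35(c=4)]
  10. access 46: HIT, count now 3. Cache: [80(c=1) 92(c=1) 69(c=1) 46(c=3) 35(c=4)]
  11. access 46: HIT, count now 4. Cache: [80(c=1) 92(c=1) 69(c=1) 35(c=4) 46(c=4)]
  12. access 46: HIT, count now 5. Cache: [80(c=1) 92(c=1) 69(c=1) 35(c=4) 46(c=5)]
  13. access 23: MISS. Cache: [80(c=1) 92(c=1) 69(c=1) 23(c=1) 35(c=4) 46(c=5)]
  14. access 46: HIT, count now 6. Cache: [80(c=1) 92(c=1) 69(c=1) 23(c=1) 35(c=4) 46(c=6)]
  15. access 69: HIT, count now 2. Cache: [80(c=1) 92(c=1) 23(c=1) 69(c=2) 35(c=4) 46(c=6)]
  16. access 46: HIT, count now 7. Cache: [80(c=1) 92(c=1) 23(c=1) 69(c=2) 35(c=4) 46(c=7)]
  17. access 69: HIT, count now 3. Cache: [80(c=1) 92(c=1) 23(c=1) 69(c=3) 35(c=4) 46(c=7)]
  18. access 97: MISS. Cache: [80(c=1) 92(c=1) 23(c=1) 97(c=1) 69(c=3) 35(c=4) 46(c=7)]
  19. access 35: HIT, count now 5. Cache: [80(c=1) 92(c=1) 23(c=1) 97(c=1) 69(c=3) 35(c=5) 46(c=7)]
  20. access 68: MISS, evict 80(c=1). Cache: [92(c=1) 23(c=1) 97(c=1) 68(c=1) 69(c=3) 35(c=5) 46(c=7)]
  21. access 69: HIT, count now 4. Cache: [92(c=1) 23(c=1) 97(c=1) 68(c=1) 69(c=4) 35(c=5) 46(c=7)]
  22. access 69: HIT, count now 5. Cache: [92(c=1) 23(c=1) 97(c=1) 68(c=1) 35(c=5) 69(c=5) 46(c=7)]
  23. access 97: HIT, count now 2. Cache: [92(c=1) 23(c=1) 68(c=1) 97(c=2) 35(c=5) 69(c=5) 46(c=7)]
  24. access 23: HIT, count now 2. Cache: [92(c=1) 68(c=1) 97(c=2) 23(c=2) 35(c=5) 69(c=5) 46(c=7)]
  25. access 69: HIT, count now 6. Cache: [92(c=1) 68(c=1) 97(c=2) 23(c=2) 35(c=5) 69(c=6) 46(c=7)]
  26. access 69: HIT, count now 7. Cache: [92(c=1) 68(c=1) 97(c=2) 23(c=2) 35(c=5) 46(c=7) 69(c=7)]
Total: 18 hits, 8 misses, 1 evictions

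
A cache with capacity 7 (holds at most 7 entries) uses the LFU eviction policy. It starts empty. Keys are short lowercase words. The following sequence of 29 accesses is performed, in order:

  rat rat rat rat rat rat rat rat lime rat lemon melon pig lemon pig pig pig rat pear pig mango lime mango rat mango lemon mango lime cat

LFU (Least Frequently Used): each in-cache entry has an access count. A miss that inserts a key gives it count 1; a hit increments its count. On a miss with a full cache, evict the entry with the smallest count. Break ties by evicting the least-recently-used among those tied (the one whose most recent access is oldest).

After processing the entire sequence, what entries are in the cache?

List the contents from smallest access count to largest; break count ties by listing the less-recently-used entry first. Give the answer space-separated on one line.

LFU simulation (capacity=7):
  1. access rat: MISS. Cache: [rat(c=1)]
  2. access rat: HIT, count now 2. Cache: [rat(c=2)]
  3. access rat: HIT, count now 3. Cache: [rat(c=3)]
  4. access rat: HIT, count now 4. Cache: [rat(c=4)]
  5. access rat: HIT, count now 5. Cache: [rat(c=5)]
  6. access rat: HIT, count now 6. Cache: [rat(c=6)]
  7. access rat: HIT, count now 7. Cache: [rat(c=7)]
  8. access rat: HIT, count now 8. Cache: [rat(c=8)]
  9. access lime: MISS. Cache: [lime(c=1) rat(c=8)]
  10. access rat: HIT, count now 9. Cache: [lime(c=1) rat(c=9)]
  11. access lemon: MISS. Cache: [lime(c=1) lemon(c=1) rat(c=9)]
  12. access melon: MISS. Cache: [lime(c=1) lemon(c=1) melon(c=1) rat(c=9)]
  13. access pig: MISS. Cache: [lime(c=1) lemon(c=1) melon(c=1) pig(c=1) rat(c=9)]
  14. access lemon: HIT, count now 2. Cache: [lime(c=1) melon(c=1) pig(c=1) lemon(c=2) rat(c=9)]
  15. access pig: HIT, count now 2. Cache: [lime(c=1) melon(c=1) lemon(c=2) pig(c=2) rat(c=9)]
  16. access pig: HIT, count now 3. Cache: [lime(c=1) melon(c=1) lemon(c=2) pig(c=3) rat(c=9)]
  17. access pig: HIT, count now 4. Cache: [lime(c=1) melon(c=1) lemon(c=2) pig(c=4) rat(c=9)]
  18. access rat: HIT, count now 10. Cache: [lime(c=1) melon(c=1) lemon(c=2) pig(c=4) rat(c=10)]
  19. access pear: MISS. Cache: [lime(c=1) melon(c=1) pear(c=1) lemon(c=2) pig(c=4) rat(c=10)]
  20. access pig: HIT, count now 5. Cache: [lime(c=1) melon(c=1) pear(c=1) lemon(c=2) pig(c=5) rat(c=10)]
  21. access mango: MISS. Cache: [lime(c=1) melon(c=1) pear(c=1) mango(c=1) lemon(c=2) pig(c=5) rat(c=10)]
  22. access lime: HIT, count now 2. Cache: [melon(c=1) pear(c=1) mango(c=1) lemon(c=2) lime(c=2) pig(c=5) rat(c=10)]
  23. access mango: HIT, count now 2. Cache: [melon(c=1) pear(c=1) lemon(c=2) lime(c=2) mango(c=2) pig(c=5) rat(c=10)]
  24. access rat: HIT, count now 11. Cache: [melon(c=1) pear(c=1) lemon(c=2) lime(c=2) mango(c=2) pig(c=5) rat(c=11)]
  25. access mango: HIT, count now 3. Cache: [melon(c=1) pear(c=1) lemon(c=2) lime(c=2) mango(c=3) pig(c=5) rat(c=11)]
  26. access lemon: HIT, count now 3. Cache: [melon(c=1) pear(c=1) lime(c=2) mango(c=3) lemon(c=3) pig(c=5) rat(c=11)]
  27. access mango: HIT, count now 4. Cache: [melon(c=1) pear(c=1) lime(c=2) lemon(c=3) mango(c=4) pig(c=5) rat(c=11)]
  28. access lime: HIT, count now 3. Cache: [melon(c=1) pear(c=1) lemon(c=3) lime(c=3) mango(c=4) pig(c=5) rat(c=11)]
  29. access cat: MISS, evict melon(c=1). Cache: [pear(c=1) cat(c=1) lemon(c=3) lime(c=3) mango(c=4) pig(c=5) rat(c=11)]
Total: 21 hits, 8 misses, 1 evictions

Answer: pear cat lemon lime mango pig rat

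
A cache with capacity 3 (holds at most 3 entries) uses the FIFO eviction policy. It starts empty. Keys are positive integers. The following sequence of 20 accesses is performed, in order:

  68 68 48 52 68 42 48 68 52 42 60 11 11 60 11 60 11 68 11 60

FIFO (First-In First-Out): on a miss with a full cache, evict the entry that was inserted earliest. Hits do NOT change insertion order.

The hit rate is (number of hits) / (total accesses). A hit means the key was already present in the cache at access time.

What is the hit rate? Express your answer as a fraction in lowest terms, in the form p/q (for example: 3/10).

FIFO simulation (capacity=3):
  1. access 68: MISS. Cache (old->new): [68]
  2. access 68: HIT. Cache (old->new): [68]
  3. access 48: MISS. Cache (old->new): [68 48]
  4. access 52: MISS. Cache (old->new): [68 48 52]
  5. access 68: HIT. Cache (old->new): [68 48 52]
  6. access 42: MISS, evict 68. Cache (old->new): [48 52 42]
  7. access 48: HIT. Cache (old->new): [48 52 42]
  8. access 68: MISS, evict 48. Cache (old->new): [52 42 68]
  9. access 52: HIT. Cache (old->new): [52 42 68]
  10. access 42: HIT. Cache (old->new): [52 42 68]
  11. access 60: MISS, evict 52. Cache (old->new): [42 68 60]
  12. access 11: MISS, evict 42. Cache (old->new): [68 60 11]
  13. access 11: HIT. Cache (old->new): [68 60 11]
  14. access 60: HIT. Cache (old->new): [68 60 11]
  15. access 11: HIT. Cache (old->new): [68 60 11]
  16. access 60: HIT. Cache (old->new): [68 60 11]
  17. access 11: HIT. Cache (old->new): [68 60 11]
  18. access 68: HIT. Cache (old->new): [68 60 11]
  19. access 11: HIT. Cache (old->new): [68 60 11]
  20. access 60: HIT. Cache (old->new): [68 60 11]
Total: 13 hits, 7 misses, 4 evictions

Hit rate = 13/20

Answer: 13/20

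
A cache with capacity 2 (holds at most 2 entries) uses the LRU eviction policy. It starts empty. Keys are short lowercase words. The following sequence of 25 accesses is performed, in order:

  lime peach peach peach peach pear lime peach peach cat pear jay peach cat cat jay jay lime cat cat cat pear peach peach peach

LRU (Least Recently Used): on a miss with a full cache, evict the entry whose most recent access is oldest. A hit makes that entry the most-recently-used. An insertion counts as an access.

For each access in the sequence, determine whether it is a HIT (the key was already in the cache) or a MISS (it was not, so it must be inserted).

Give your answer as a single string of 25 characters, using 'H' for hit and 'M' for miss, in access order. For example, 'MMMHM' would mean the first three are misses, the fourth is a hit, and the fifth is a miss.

LRU simulation (capacity=2):
  1. access lime: MISS. Cache (LRU->MRU): [lime]
  2. access peach: MISS. Cache (LRU->MRU): [lime peach]
  3. access peach: HIT. Cache (LRU->MRU): [lime peach]
  4. access peach: HIT. Cache (LRU->MRU): [lime peach]
  5. access peach: HIT. Cache (LRU->MRU): [lime peach]
  6. access pear: MISS, evict lime. Cache (LRU->MRU): [peach pear]
  7. access lime: MISS, evict peach. Cache (LRU->MRU): [pear lime]
  8. access peach: MISS, evict pear. Cache (LRU->MRU): [lime peach]
  9. access peach: HIT. Cache (LRU->MRU): [lime peach]
  10. access cat: MISS, evict lime. Cache (LRU->MRU): [peach cat]
  11. access pear: MISS, evict peach. Cache (LRU->MRU): [cat pear]
  12. access jay: MISS, evict cat. Cache (LRU->MRU): [pear jay]
  13. access peach: MISS, evict pear. Cache (LRU->MRU): [jay peach]
  14. access cat: MISS, evict jay. Cache (LRU->MRU): [peach cat]
  15. access cat: HIT. Cache (LRU->MRU): [peach cat]
  16. access jay: MISS, evict peach. Cache (LRU->MRU): [cat jay]
  17. access jay: HIT. Cache (LRU->MRU): [cat jay]
  18. access lime: MISS, evict cat. Cache (LRU->MRU): [jay lime]
  19. access cat: MISS, evict jay. Cache (LRU->MRU): [lime cat]
  20. access cat: HIT. Cache (LRU->MRU): [lime cat]
  21. access cat: HIT. Cache (LRU->MRU): [lime cat]
  22. access pear: MISS, evict lime. Cache (LRU->MRU): [cat pear]
  23. access peach: MISS, evict cat. Cache (LRU->MRU): [pear peach]
  24. access peach: HIT. Cache (LRU->MRU): [pear peach]
  25. access peach: HIT. Cache (LRU->MRU): [pear peach]
Total: 10 hits, 15 misses, 13 evictions

Answer: MMHHHMMMHMMMMMHMHMMHHMMHH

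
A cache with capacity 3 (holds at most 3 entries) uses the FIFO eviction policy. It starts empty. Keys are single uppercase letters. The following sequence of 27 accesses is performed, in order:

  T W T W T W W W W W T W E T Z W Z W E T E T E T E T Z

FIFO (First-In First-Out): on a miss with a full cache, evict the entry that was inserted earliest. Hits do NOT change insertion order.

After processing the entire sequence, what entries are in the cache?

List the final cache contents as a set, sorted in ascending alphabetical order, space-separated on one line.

Answer: E T Z

Derivation:
FIFO simulation (capacity=3):
  1. access T: MISS. Cache (old->new): [T]
  2. access W: MISS. Cache (old->new): [T W]
  3. access T: HIT. Cache (old->new): [T W]
  4. access W: HIT. Cache (old->new): [T W]
  5. access T: HIT. Cache (old->new): [T W]
  6. access W: HIT. Cache (old->new): [T W]
  7. access W: HIT. Cache (old->new): [T W]
  8. access W: HIT. Cache (old->new): [T W]
  9. access W: HIT. Cache (old->new): [T W]
  10. access W: HIT. Cache (old->new): [T W]
  11. access T: HIT. Cache (old->new): [T W]
  12. access W: HIT. Cache (old->new): [T W]
  13. access E: MISS. Cache (old->new): [T W E]
  14. access T: HIT. Cache (old->new): [T W E]
  15. access Z: MISS, evict T. Cache (old->new): [W E Z]
  16. access W: HIT. Cache (old->new): [W E Z]
  17. access Z: HIT. Cache (old->new): [W E Z]
  18. access W: HIT. Cache (old->new): [W E Z]
  19. access E: HIT. Cache (old->new): [W E Z]
  20. access T: MISS, evict W. Cache (old->new): [E Z T]
  21. access E: HIT. Cache (old->new): [E Z T]
  22. access T: HIT. Cache (old->new): [E Z T]
  23. access E: HIT. Cache (old->new): [E Z T]
  24. access T: HIT. Cache (old->new): [E Z T]
  25. access E: HIT. Cache (old->new): [E Z T]
  26. access T: HIT. Cache (old->new): [E Z T]
  27. access Z: HIT. Cache (old->new): [E Z T]
Total: 22 hits, 5 misses, 2 evictions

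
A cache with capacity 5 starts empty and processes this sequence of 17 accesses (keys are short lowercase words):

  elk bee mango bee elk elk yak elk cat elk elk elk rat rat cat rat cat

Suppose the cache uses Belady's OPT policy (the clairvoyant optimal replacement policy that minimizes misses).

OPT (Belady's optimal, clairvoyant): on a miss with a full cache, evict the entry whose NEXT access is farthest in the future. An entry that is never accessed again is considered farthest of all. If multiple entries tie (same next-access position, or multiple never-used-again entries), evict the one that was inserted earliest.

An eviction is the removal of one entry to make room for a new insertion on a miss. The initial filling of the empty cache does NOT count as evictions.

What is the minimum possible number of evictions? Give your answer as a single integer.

OPT (Belady) simulation (capacity=5):
  1. access elk: MISS. Cache: [elk]
  2. access bee: MISS. Cache: [elk bee]
  3. access mango: MISS. Cache: [elk bee mango]
  4. access bee: HIT. Next use of bee: never. Cache: [elk bee mango]
  5. access elk: HIT. Next use of elk: step 6. Cache: [elk bee mango]
  6. access elk: HIT. Next use of elk: step 8. Cache: [elk bee mango]
  7. access yak: MISS. Cache: [elk bee mango yak]
  8. access elk: HIT. Next use of elk: step 10. Cache: [elk bee mango yak]
  9. access cat: MISS. Cache: [elk bee mango yak cat]
  10. access elk: HIT. Next use of elk: step 11. Cache: [elk bee mango yak cat]
  11. access elk: HIT. Next use of elk: step 12. Cache: [elk bee mango yak cat]
  12. access elk: HIT. Next use of elk: never. Cache: [elk bee mango yak cat]
  13. access rat: MISS, evict elk (next use: never). Cache: [bee mango yak cat rat]
  14. access rat: HIT. Next use of rat: step 16. Cache: [bee mango yak cat rat]
  15. access cat: HIT. Next use of cat: step 17. Cache: [bee mango yak cat rat]
  16. access rat: HIT. Next use of rat: never. Cache: [bee mango yak cat rat]
  17. access cat: HIT. Next use of cat: never. Cache: [bee mango yak cat rat]
Total: 11 hits, 6 misses, 1 evictions

Answer: 1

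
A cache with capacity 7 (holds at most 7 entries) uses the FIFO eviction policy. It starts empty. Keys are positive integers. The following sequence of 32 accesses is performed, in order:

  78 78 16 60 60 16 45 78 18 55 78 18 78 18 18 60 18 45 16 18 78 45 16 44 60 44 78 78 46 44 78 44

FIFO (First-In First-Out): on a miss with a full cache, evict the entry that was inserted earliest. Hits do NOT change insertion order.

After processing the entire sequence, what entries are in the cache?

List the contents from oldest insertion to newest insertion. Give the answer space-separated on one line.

FIFO simulation (capacity=7):
  1. access 78: MISS. Cache (old->new): [78]
  2. access 78: HIT. Cache (old->new): [78]
  3. access 16: MISS. Cache (old->new): [78 16]
  4. access 60: MISS. Cache (old->new): [78 16 60]
  5. access 60: HIT. Cache (old->new): [78 16 60]
  6. access 16: HIT. Cache (old->new): [78 16 60]
  7. access 45: MISS. Cache (old->new): [78 16 60 45]
  8. access 78: HIT. Cache (old->new): [78 16 60 45]
  9. access 18: MISS. Cache (old->new): [78 16 60 45 18]
  10. access 55: MISS. Cache (old->new): [78 16 60 45 18 55]
  11. access 78: HIT. Cache (old->new): [78 16 60 45 18 55]
  12. access 18: HIT. Cache (old->new): [78 16 60 45 18 55]
  13. access 78: HIT. Cache (old->new): [78 16 60 45 18 55]
  14. access 18: HIT. Cache (old->new): [78 16 60 45 18 55]
  15. access 18: HIT. Cache (old->new): [78 16 60 45 18 55]
  16. access 60: HIT. Cache (old->new): [78 16 60 45 18 55]
  17. access 18: HIT. Cache (old->new): [78 16 60 45 18 55]
  18. access 45: HIT. Cache (old->new): [78 16 60 45 18 55]
  19. access 16: HIT. Cache (old->new): [78 16 60 45 18 55]
  20. access 18: HIT. Cache (old->new): [78 16 60 45 18 55]
  21. access 78: HIT. Cache (old->new): [78 16 60 45 18 55]
  22. access 45: HIT. Cache (old->new): [78 16 60 45 18 55]
  23. access 16: HIT. Cache (old->new): [78 16 60 45 18 55]
  24. access 44: MISS. Cache (old->new): [78 16 60 45 18 55 44]
  25. access 60: HIT. Cache (old->new): [78 16 60 45 18 55 44]
  26. access 44: HIT. Cache (old->new): [78 16 60 45 18 55 44]
  27. access 78: HIT. Cache (old->new): [78 16 60 45 18 55 44]
  28. access 78: HIT. Cache (old->new): [78 16 60 45 18 55 44]
  29. access 46: MISS, evict 78. Cache (old->new): [16 60 45 18 55 44 46]
  30. access 44: HIT. Cache (old->new): [16 60 45 18 55 44 46]
  31. access 78: MISS, evict 16. Cache (old->new): [60 45 18 55 44 46 78]
  32. access 44: HIT. Cache (old->new): [60 45 18 55 44 46 78]
Total: 23 hits, 9 misses, 2 evictions

Answer: 60 45 18 55 44 46 78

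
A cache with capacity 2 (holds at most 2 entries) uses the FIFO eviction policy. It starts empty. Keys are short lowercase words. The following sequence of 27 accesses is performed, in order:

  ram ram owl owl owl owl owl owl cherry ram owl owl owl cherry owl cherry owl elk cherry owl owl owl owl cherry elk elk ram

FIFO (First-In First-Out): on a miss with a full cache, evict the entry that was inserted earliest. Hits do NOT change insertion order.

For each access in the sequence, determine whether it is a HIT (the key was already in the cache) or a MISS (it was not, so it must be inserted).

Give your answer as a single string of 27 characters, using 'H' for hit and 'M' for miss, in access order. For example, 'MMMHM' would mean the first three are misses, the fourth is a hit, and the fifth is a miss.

Answer: MHMHHHHHMMMHHMHHHMHMHHHMMHM

Derivation:
FIFO simulation (capacity=2):
  1. access ram: MISS. Cache (old->new): [ram]
  2. access ram: HIT. Cache (old->new): [ram]
  3. access owl: MISS. Cache (old->new): [ram owl]
  4. access owl: HIT. Cache (old->new): [ram owl]
  5. access owl: HIT. Cache (old->new): [ram owl]
  6. access owl: HIT. Cache (old->new): [ram owl]
  7. access owl: HIT. Cache (old->new): [ram owl]
  8. access owl: HIT. Cache (old->new): [ram owl]
  9. access cherry: MISS, evict ram. Cache (old->new): [owl cherry]
  10. access ram: MISS, evict owl. Cache (old->new): [cherry ram]
  11. access owl: MISS, evict cherry. Cache (old->new): [ram owl]
  12. access owl: HIT. Cache (old->new): [ram owl]
  13. access owl: HIT. Cache (old->new): [ram owl]
  14. access cherry: MISS, evict ram. Cache (old->new): [owl cherry]
  15. access owl: HIT. Cache (old->new): [owl cherry]
  16. access cherry: HIT. Cache (old->new): [owl cherry]
  17. access owl: HIT. Cache (old->new): [owl cherry]
  18. access elk: MISS, evict owl. Cache (old->new): [cherry elk]
  19. access cherry: HIT. Cache (old->new): [cherry elk]
  20. access owl: MISS, evict cherry. Cache (old->new): [elk owl]
  21. access owl: HIT. Cache (old->new): [elk owl]
  22. access owl: HIT. Cache (old->new): [elk owl]
  23. access owl: HIT. Cache (old->new): [elk owl]
  24. access cherry: MISS, evict elk. Cache (old->new): [owl cherry]
  25. access elk: MISS, evict owl. Cache (old->new): [cherry elk]
  26. access elk: HIT. Cache (old->new): [cherry elk]
  27. access ram: MISS, evict cherry. Cache (old->new): [elk ram]
Total: 16 hits, 11 misses, 9 evictions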